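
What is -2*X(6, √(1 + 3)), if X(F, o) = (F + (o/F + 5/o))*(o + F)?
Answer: -424/3 ≈ -141.33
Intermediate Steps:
X(F, o) = (F + o)*(F + 5/o + o/F) (X(F, o) = (F + (5/o + o/F))*(F + o) = (F + 5/o + o/F)*(F + o) = (F + o)*(F + 5/o + o/F))
-2*X(6, √(1 + 3)) = -2*(5 + √(1 + 3) + 6² + 6*√(1 + 3) + (√(1 + 3))²/6 + 5*6/√(1 + 3)) = -2*(5 + √4 + 36 + 6*√4 + (√4)²/6 + 5*6/√4) = -2*(5 + 2 + 36 + 6*2 + (⅙)*2² + 5*6/2) = -2*(5 + 2 + 36 + 12 + (⅙)*4 + 5*6*(½)) = -2*(5 + 2 + 36 + 12 + ⅔ + 15) = -2*212/3 = -424/3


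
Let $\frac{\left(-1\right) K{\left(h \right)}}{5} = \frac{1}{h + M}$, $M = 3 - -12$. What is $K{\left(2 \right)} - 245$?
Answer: $- \frac{4170}{17} \approx -245.29$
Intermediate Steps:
$M = 15$ ($M = 3 + 12 = 15$)
$K{\left(h \right)} = - \frac{5}{15 + h}$ ($K{\left(h \right)} = - \frac{5}{h + 15} = - \frac{5}{15 + h}$)
$K{\left(2 \right)} - 245 = - \frac{5}{15 + 2} - 245 = - \frac{5}{17} - 245 = - \frac{4170}{17}$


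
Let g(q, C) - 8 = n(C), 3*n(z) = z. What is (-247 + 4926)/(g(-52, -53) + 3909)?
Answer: 14037/11698 ≈ 1.1999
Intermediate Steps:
n(z) = z/3
g(q, C) = 8 + C/3
(-247 + 4926)/(g(-52, -53) + 3909) = (-247 + 4926)/((8 + (⅓)*(-53)) + 3909) = 4679/((8 - 53/3) + 3909) = 4679/(-29/3 + 3909) = 4679/(11698/3) = 4679*(3/11698) = 14037/11698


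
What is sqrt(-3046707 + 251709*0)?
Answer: 3*I*sqrt(338523) ≈ 1745.5*I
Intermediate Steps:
sqrt(-3046707 + 251709*0) = sqrt(-3046707 + 0) = sqrt(-3046707) = 3*I*sqrt(338523)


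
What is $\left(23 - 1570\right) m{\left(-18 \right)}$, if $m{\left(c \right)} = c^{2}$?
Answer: $-501228$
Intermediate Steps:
$\left(23 - 1570\right) m{\left(-18 \right)} = \left(23 - 1570\right) \left(-18\right)^{2} = \left(-1547\right) 324 = -501228$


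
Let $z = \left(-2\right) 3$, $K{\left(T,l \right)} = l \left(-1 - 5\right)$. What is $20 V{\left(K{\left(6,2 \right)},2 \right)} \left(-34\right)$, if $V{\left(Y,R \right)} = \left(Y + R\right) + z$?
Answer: $10880$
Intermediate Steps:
$K{\left(T,l \right)} = - 6 l$ ($K{\left(T,l \right)} = l \left(-6\right) = - 6 l$)
$z = -6$
$V{\left(Y,R \right)} = -6 + R + Y$ ($V{\left(Y,R \right)} = \left(Y + R\right) - 6 = \left(R + Y\right) - 6 = -6 + R + Y$)
$20 V{\left(K{\left(6,2 \right)},2 \right)} \left(-34\right) = 20 \left(-6 + 2 - 12\right) \left(-34\right) = 20 \left(-16\right) \left(-34\right) = \left(-320\right) \left(-34\right) = 10880$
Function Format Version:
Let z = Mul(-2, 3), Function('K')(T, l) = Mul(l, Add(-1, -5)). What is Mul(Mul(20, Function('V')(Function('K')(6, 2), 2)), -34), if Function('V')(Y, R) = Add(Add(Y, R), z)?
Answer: 10880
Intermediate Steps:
Function('K')(T, l) = Mul(-6, l) (Function('K')(T, l) = Mul(l, -6) = Mul(-6, l))
z = -6
Function('V')(Y, R) = Add(-6, R, Y) (Function('V')(Y, R) = Add(Add(Y, R), -6) = Add(Add(R, Y), -6) = Add(-6, R, Y))
Mul(Mul(20, Function('V')(Function('K')(6, 2), 2)), -34) = Mul(Mul(20, Add(-6, 2, Mul(-6, 2))), -34) = Mul(Mul(20, Add(-6, 2, -12)), -34) = Mul(Mul(20, -16), -34) = Mul(-320, -34) = 10880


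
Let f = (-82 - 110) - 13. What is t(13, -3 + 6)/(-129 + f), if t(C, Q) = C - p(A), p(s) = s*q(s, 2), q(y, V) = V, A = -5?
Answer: -23/334 ≈ -0.068862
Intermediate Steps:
p(s) = 2*s (p(s) = s*2 = 2*s)
f = -205 (f = -192 - 13 = -205)
t(C, Q) = 10 + C (t(C, Q) = C - 2*(-5) = C - 1*(-10) = C + 10 = 10 + C)
t(13, -3 + 6)/(-129 + f) = (10 + 13)/(-129 - 205) = 23/(-334) = -1/334*23 = -23/334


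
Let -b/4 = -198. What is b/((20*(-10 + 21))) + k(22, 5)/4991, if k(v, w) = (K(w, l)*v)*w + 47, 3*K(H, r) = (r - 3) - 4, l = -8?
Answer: 87323/24955 ≈ 3.4992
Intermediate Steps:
K(H, r) = -7/3 + r/3 (K(H, r) = ((r - 3) - 4)/3 = ((-3 + r) - 4)/3 = (-7 + r)/3 = -7/3 + r/3)
k(v, w) = 47 - 5*v*w (k(v, w) = ((-7/3 + (⅓)*(-8))*v)*w + 47 = ((-7/3 - 8/3)*v)*w + 47 = (-5*v)*w + 47 = -5*v*w + 47 = 47 - 5*v*w)
b = 792 (b = -4*(-198) = 792)
b/((20*(-10 + 21))) + k(22, 5)/4991 = 792/((20*(-10 + 21))) + (47 - 5*22*5)/4991 = 792/((20*11)) + (47 - 550)*(1/4991) = 792/220 - 503*1/4991 = 792*(1/220) - 503/4991 = 18/5 - 503/4991 = 87323/24955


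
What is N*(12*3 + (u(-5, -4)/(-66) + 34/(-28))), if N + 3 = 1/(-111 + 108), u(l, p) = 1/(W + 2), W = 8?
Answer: -160703/1386 ≈ -115.95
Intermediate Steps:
u(l, p) = ⅒ (u(l, p) = 1/(8 + 2) = 1/10 = ⅒)
N = -10/3 (N = -3 + 1/(-111 + 108) = -3 + 1/(-3) = -3 - ⅓ = -10/3 ≈ -3.3333)
N*(12*3 + (u(-5, -4)/(-66) + 34/(-28))) = -10*(12*3 + ((⅒)/(-66) + 34/(-28)))/3 = -10*(36 + ((⅒)*(-1/66) + 34*(-1/28)))/3 = -10*(36 + (-1/660 - 17/14))/3 = -10*(36 - 5617/4620)/3 = -10/3*160703/4620 = -160703/1386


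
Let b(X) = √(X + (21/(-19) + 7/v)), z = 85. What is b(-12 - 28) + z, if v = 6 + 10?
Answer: 85 + I*√234897/76 ≈ 85.0 + 6.3771*I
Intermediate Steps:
v = 16
b(X) = √(-203/304 + X) (b(X) = √(X + (21/(-19) + 7/16)) = √(X + (21*(-1/19) + 7*(1/16))) = √(X + (-21/19 + 7/16)) = √(X - 203/304) = √(-203/304 + X))
b(-12 - 28) + z = √(-3857 + 5776*(-12 - 28))/76 + 85 = √(-3857 + 5776*(-40))/76 + 85 = √(-3857 - 231040)/76 + 85 = √(-234897)/76 + 85 = (I*√234897)/76 + 85 = I*√234897/76 + 85 = 85 + I*√234897/76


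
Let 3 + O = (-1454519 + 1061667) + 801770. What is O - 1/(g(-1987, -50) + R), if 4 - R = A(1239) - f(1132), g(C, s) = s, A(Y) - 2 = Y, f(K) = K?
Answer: 63381826/155 ≈ 4.0892e+5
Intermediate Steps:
A(Y) = 2 + Y
R = -105 (R = 4 - ((2 + 1239) - 1*1132) = 4 - (1241 - 1132) = 4 - 1*109 = 4 - 109 = -105)
O = 408915 (O = -3 + ((-1454519 + 1061667) + 801770) = -3 + (-392852 + 801770) = -3 + 408918 = 408915)
O - 1/(g(-1987, -50) + R) = 408915 - 1/(-50 - 105) = 408915 - 1/(-155) = 408915 - 1*(-1/155) = 408915 + 1/155 = 63381826/155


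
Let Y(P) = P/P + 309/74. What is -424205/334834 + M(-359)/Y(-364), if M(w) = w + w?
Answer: -17952870603/128241422 ≈ -139.99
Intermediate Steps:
Y(P) = 383/74 (Y(P) = 1 + 309*(1/74) = 1 + 309/74 = 383/74)
M(w) = 2*w
-424205/334834 + M(-359)/Y(-364) = -424205/334834 + (2*(-359))/(383/74) = -424205*1/334834 - 718*74/383 = -424205/334834 - 53132/383 = -17952870603/128241422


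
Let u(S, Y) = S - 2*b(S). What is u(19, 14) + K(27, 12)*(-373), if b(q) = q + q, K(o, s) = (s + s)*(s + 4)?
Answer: -143289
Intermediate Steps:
K(o, s) = 2*s*(4 + s) (K(o, s) = (2*s)*(4 + s) = 2*s*(4 + s))
b(q) = 2*q
u(S, Y) = -3*S (u(S, Y) = S - 4*S = -3*S)
u(19, 14) + K(27, 12)*(-373) = -3*19 + (2*12*(4 + 12))*(-373) = -57 + (2*12*16)*(-373) = -57 + 384*(-373) = -57 - 143232 = -143289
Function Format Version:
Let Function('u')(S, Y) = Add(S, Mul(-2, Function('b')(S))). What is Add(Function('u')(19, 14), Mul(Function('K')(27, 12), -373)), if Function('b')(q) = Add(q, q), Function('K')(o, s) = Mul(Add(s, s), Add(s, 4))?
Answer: -143289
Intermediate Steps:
Function('K')(o, s) = Mul(2, s, Add(4, s)) (Function('K')(o, s) = Mul(Mul(2, s), Add(4, s)) = Mul(2, s, Add(4, s)))
Function('b')(q) = Mul(2, q)
Function('u')(S, Y) = Mul(-3, S) (Function('u')(S, Y) = Add(S, Mul(-2, Mul(2, S))) = Add(S, Mul(-4, S)) = Mul(-3, S))
Add(Function('u')(19, 14), Mul(Function('K')(27, 12), -373)) = Add(Mul(-3, 19), Mul(Mul(2, 12, Add(4, 12)), -373)) = Add(-57, Mul(Mul(2, 12, 16), -373)) = Add(-57, Mul(384, -373)) = Add(-57, -143232) = -143289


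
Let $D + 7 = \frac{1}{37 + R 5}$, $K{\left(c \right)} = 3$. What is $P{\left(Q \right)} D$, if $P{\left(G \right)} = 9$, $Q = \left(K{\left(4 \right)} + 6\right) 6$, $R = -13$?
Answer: $- \frac{1773}{28} \approx -63.321$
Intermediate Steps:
$Q = 54$ ($Q = \left(3 + 6\right) 6 = 9 \cdot 6 = 54$)
$D = - \frac{197}{28}$ ($D = -7 + \frac{1}{37 - 65} = -7 + \frac{1}{-28} = -7 - \frac{1}{28} = - \frac{197}{28} \approx -7.0357$)
$P{\left(Q \right)} D = 9 \left(- \frac{197}{28}\right) = - \frac{1773}{28}$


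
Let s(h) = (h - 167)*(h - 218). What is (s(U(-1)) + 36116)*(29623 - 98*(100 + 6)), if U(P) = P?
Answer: 1402385380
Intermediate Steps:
s(h) = (-218 + h)*(-167 + h) (s(h) = (-167 + h)*(-218 + h) = (-218 + h)*(-167 + h))
(s(U(-1)) + 36116)*(29623 - 98*(100 + 6)) = ((36406 + (-1)**2 - 385*(-1)) + 36116)*(29623 - 98*(100 + 6)) = ((36406 + 1 + 385) + 36116)*(29623 - 98*106) = (36792 + 36116)*(29623 - 10388) = 72908*19235 = 1402385380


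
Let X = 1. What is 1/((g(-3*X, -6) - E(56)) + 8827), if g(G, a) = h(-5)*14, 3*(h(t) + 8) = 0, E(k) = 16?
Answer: 1/8699 ≈ 0.00011496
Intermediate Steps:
h(t) = -8 (h(t) = -8 + (⅓)*0 = -8 + 0 = -8)
g(G, a) = -112 (g(G, a) = -8*14 = -112)
1/((g(-3*X, -6) - E(56)) + 8827) = 1/((-112 - 1*16) + 8827) = 1/((-112 - 16) + 8827) = 1/(-128 + 8827) = 1/8699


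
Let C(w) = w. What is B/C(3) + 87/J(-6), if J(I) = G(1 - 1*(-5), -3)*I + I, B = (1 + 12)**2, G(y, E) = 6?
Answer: 2279/42 ≈ 54.262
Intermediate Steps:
B = 169 (B = 13**2 = 169)
J(I) = 7*I (J(I) = 6*I + I = 7*I)
B/C(3) + 87/J(-6) = 169/3 + 87/((7*(-6))) = 169*(1/3) + 87/(-42) = 169/3 + 87*(-1/42) = 169/3 - 29/14 = 2279/42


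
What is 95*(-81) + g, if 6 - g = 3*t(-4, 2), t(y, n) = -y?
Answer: -7701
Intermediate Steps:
g = -6 (g = 6 - 3*(-1*(-4)) = 6 - 3*4 = 6 - 1*12 = 6 - 12 = -6)
95*(-81) + g = 95*(-81) - 6 = -7695 - 6 = -7701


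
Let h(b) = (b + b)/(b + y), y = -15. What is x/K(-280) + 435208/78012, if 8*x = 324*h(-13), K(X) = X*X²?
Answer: 66875781575341/11987635968000 ≈ 5.5787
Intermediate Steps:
h(b) = 2*b/(-15 + b) (h(b) = (b + b)/(b - 15) = (2*b)/(-15 + b) = 2*b/(-15 + b))
K(X) = X³
x = 1053/28 (x = (324*(2*(-13)/(-15 - 13)))/8 = (324*(2*(-13)/(-28)))/8 = (324*(2*(-13)*(-1/28)))/8 = (324*(13/14))/8 = (⅛)*(2106/7) = 1053/28 ≈ 37.607)
x/K(-280) + 435208/78012 = 1053/(28*((-280)³)) + 435208/78012 = (1053/28)/(-21952000) + 435208*(1/78012) = (1053/28)*(-1/21952000) + 108802/19503 = -1053/614656000 + 108802/19503 = 66875781575341/11987635968000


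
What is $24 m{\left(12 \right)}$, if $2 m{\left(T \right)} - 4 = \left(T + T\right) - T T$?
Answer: $-1392$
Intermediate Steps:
$m{\left(T \right)} = 2 + T - \frac{T^{2}}{2}$ ($m{\left(T \right)} = 2 + \frac{\left(T + T\right) - T T}{2} = 2 + \frac{2 T - T^{2}}{2} = 2 + \frac{- T^{2} + 2 T}{2} = 2 - \left(\frac{T^{2}}{2} - T\right) = 2 + T - \frac{T^{2}}{2}$)
$24 m{\left(12 \right)} = 24 \left(2 + 12 - \frac{12^{2}}{2}\right) = 24 \left(2 + 12 - 72\right) = 24 \left(-58\right) = -1392$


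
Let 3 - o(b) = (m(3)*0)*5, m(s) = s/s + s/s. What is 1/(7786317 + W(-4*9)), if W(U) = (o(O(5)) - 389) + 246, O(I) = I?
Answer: 1/7786177 ≈ 1.2843e-7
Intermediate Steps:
m(s) = 2 (m(s) = 1 + 1 = 2)
o(b) = 3 (o(b) = 3 - 2*0*5 = 3 - 0*5 = 3 - 1*0 = 3 + 0 = 3)
W(U) = -140 (W(U) = (3 - 389) + 246 = -386 + 246 = -140)
1/(7786317 + W(-4*9)) = 1/(7786317 - 140) = 1/7786177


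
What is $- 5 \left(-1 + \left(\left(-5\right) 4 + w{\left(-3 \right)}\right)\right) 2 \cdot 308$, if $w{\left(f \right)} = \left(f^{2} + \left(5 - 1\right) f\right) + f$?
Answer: $83160$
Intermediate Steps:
$w{\left(f \right)} = f^{2} + 5 f$ ($w{\left(f \right)} = \left(f^{2} + \left(5 - 1\right) f\right) + f = \left(f^{2} + 4 f\right) + f = f^{2} + 5 f$)
$- 5 \left(-1 + \left(\left(-5\right) 4 + w{\left(-3 \right)}\right)\right) 2 \cdot 308 = - 5 \left(-1 - \left(20 + 3 \left(5 - 3\right)\right)\right) 2 \cdot 308 = - 5 \left(-1 - 26\right) 2 \cdot 308 = - 5 \left(\left(-27\right) 2\right) 308 = \left(-5\right) \left(-54\right) 308 = 270 \cdot 308 = 83160$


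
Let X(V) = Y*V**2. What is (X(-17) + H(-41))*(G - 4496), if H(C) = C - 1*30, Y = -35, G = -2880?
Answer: 75131936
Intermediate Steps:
H(C) = -30 + C (H(C) = C - 30 = -30 + C)
X(V) = -35*V**2
(X(-17) + H(-41))*(G - 4496) = (-35*(-17)**2 + (-30 - 41))*(-2880 - 4496) = (-35*289 - 71)*(-7376) = (-10115 - 71)*(-7376) = -10186*(-7376) = 75131936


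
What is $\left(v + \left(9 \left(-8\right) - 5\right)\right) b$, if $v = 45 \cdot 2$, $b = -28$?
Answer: $-364$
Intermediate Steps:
$v = 90$
$\left(v + \left(9 \left(-8\right) - 5\right)\right) b = \left(90 + \left(9 \left(-8\right) - 5\right)\right) \left(-28\right) = \left(90 - 77\right) \left(-28\right) = 13 \left(-28\right) = -364$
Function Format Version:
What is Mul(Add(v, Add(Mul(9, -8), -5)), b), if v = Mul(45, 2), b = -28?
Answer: -364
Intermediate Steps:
v = 90
Mul(Add(v, Add(Mul(9, -8), -5)), b) = Mul(Add(90, Add(Mul(9, -8), -5)), -28) = Mul(Add(90, Add(-72, -5)), -28) = Mul(Add(90, -77), -28) = Mul(13, -28) = -364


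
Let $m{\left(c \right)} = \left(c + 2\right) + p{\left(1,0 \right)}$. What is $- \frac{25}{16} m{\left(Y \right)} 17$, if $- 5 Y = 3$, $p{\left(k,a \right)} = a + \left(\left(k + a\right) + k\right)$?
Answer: $- \frac{1445}{16} \approx -90.313$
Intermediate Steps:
$p{\left(k,a \right)} = 2 a + 2 k$ ($p{\left(k,a \right)} = a + \left(\left(a + k\right) + k\right) = a + \left(a + 2 k\right) = 2 a + 2 k$)
$Y = - \frac{3}{5}$ ($Y = \left(- \frac{1}{5}\right) 3 = - \frac{3}{5} \approx -0.6$)
$m{\left(c \right)} = 4 + c$ ($m{\left(c \right)} = \left(c + 2\right) + \left(2 \cdot 0 + 2 \cdot 1\right) = \left(2 + c\right) + \left(0 + 2\right) = \left(2 + c\right) + 2 = 4 + c$)
$- \frac{25}{16} m{\left(Y \right)} 17 = - \frac{25}{16} \left(4 - \frac{3}{5}\right) 17 = \left(-25\right) \frac{1}{16} \cdot \frac{17}{5} \cdot 17 = \left(- \frac{25}{16}\right) \frac{17}{5} \cdot 17 = \left(- \frac{85}{16}\right) 17 = - \frac{1445}{16}$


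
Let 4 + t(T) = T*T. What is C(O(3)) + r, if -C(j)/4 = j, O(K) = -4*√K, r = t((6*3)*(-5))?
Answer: 8096 + 16*√3 ≈ 8123.7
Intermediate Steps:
t(T) = -4 + T² (t(T) = -4 + T*T = -4 + T²)
r = 8096 (r = -4 + ((6*3)*(-5))² = -4 + (18*(-5))² = -4 + (-90)² = -4 + 8100 = 8096)
C(j) = -4*j
C(O(3)) + r = -(-16)*√3 + 8096 = 16*√3 + 8096 = 8096 + 16*√3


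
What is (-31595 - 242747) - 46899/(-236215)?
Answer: -64803648631/236215 ≈ -2.7434e+5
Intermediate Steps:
(-31595 - 242747) - 46899/(-236215) = -274342 - 46899*(-1/236215) = -274342 + 46899/236215 = -64803648631/236215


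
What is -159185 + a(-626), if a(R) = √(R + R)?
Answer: -159185 + 2*I*√313 ≈ -1.5919e+5 + 35.384*I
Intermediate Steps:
a(R) = √2*√R (a(R) = √(2*R) = √2*√R)
-159185 + a(-626) = -159185 + √2*√(-626) = -159185 + √2*(I*√626) = -159185 + 2*I*√313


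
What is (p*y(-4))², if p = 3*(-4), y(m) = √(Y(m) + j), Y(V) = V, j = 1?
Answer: -432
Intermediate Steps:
y(m) = √(1 + m) (y(m) = √(m + 1) = √(1 + m))
p = -12
(p*y(-4))² = (-12*√(1 - 4))² = (-12*I*√3)² = -432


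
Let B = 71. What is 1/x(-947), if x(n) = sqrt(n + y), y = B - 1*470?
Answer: -I*sqrt(1346)/1346 ≈ -0.027257*I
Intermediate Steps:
y = -399 (y = 71 - 1*470 = 71 - 470 = -399)
x(n) = sqrt(-399 + n) (x(n) = sqrt(n - 399) = sqrt(-399 + n))
1/x(-947) = 1/(sqrt(-399 - 947)) = 1/(sqrt(-1346)) = 1/(I*sqrt(1346)) = -I*sqrt(1346)/1346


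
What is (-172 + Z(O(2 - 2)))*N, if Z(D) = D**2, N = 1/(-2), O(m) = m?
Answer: 86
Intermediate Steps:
N = -1/2 (N = 1*(-1/2) = -1/2 ≈ -0.50000)
(-172 + Z(O(2 - 2)))*N = (-172 + (2 - 2)**2)*(-1/2) = (-172 + 0**2)*(-1/2) = (-172 + 0)*(-1/2) = -172*(-1/2) = 86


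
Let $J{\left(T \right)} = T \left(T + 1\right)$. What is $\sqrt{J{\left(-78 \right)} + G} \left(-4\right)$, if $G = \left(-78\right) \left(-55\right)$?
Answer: $- 24 \sqrt{286} \approx -405.88$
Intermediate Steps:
$G = 4290$
$J{\left(T \right)} = T \left(1 + T\right)$
$\sqrt{J{\left(-78 \right)} + G} \left(-4\right) = \sqrt{- 78 \left(1 - 78\right) + 4290} \left(-4\right) = \sqrt{\left(-78\right) \left(-77\right) + 4290} \left(-4\right) = \sqrt{6006 + 4290} \left(-4\right) = \sqrt{10296} \left(-4\right) = 6 \sqrt{286} \left(-4\right) = - 24 \sqrt{286}$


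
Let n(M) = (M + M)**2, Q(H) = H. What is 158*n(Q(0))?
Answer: 0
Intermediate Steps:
n(M) = 4*M**2 (n(M) = (2*M)**2 = 4*M**2)
158*n(Q(0)) = 158*(4*0**2) = 158*(4*0) = 158*0 = 0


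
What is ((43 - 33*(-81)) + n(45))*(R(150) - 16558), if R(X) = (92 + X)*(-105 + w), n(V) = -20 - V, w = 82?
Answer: -58650724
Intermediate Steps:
R(X) = -2116 - 23*X (R(X) = (92 + X)*(-105 + 82) = (92 + X)*(-23) = -2116 - 23*X)
((43 - 33*(-81)) + n(45))*(R(150) - 16558) = ((43 - 33*(-81)) + (-20 - 1*45))*((-2116 - 23*150) - 16558) = ((43 + 2673) + (-20 - 45))*((-2116 - 3450) - 16558) = (2716 - 65)*(-5566 - 16558) = 2651*(-22124) = -58650724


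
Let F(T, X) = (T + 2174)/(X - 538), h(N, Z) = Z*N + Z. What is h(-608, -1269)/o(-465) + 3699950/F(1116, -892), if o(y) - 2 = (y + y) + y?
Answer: -105325680451/65471 ≈ -1.6087e+6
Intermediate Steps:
o(y) = 2 + 3*y (o(y) = 2 + ((y + y) + y) = 2 + (2*y + y) = 2 + 3*y)
h(N, Z) = Z + N*Z (h(N, Z) = N*Z + Z = Z + N*Z)
F(T, X) = (2174 + T)/(-538 + X)
h(-608, -1269)/o(-465) + 3699950/F(1116, -892) = (-1269*(1 - 608))/(2 + 3*(-465)) + 3699950/(((2174 + 1116)/(-538 - 892))) = (-1269*(-607))/(2 - 1395) + 3699950/((3290/(-1430))) = 770283/(-1393) + 3699950/((-1/1430*3290)) = 770283*(-1/1393) + 3699950/(-329/143) = -770283/1393 + 3699950*(-143/329) = -770283/1393 - 529092850/329 = -105325680451/65471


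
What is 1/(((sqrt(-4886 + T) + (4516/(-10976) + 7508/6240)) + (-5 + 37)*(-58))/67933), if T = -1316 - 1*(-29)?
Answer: -563807593660244115/15424852424581534 - 303905287883925*I*sqrt(6173)/15424852424581534 ≈ -36.552 - 1.548*I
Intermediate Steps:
T = -1287 (T = -1316 + 29 = -1287)
1/(((sqrt(-4886 + T) + (4516/(-10976) + 7508/6240)) + (-5 + 37)*(-58))/67933) = 1/(((sqrt(-4886 - 1287) + (4516/(-10976) + 7508/6240)) + (-5 + 37)*(-58))/67933) = 1/(((sqrt(-6173) + (4516*(-1/10976) + 7508*(1/6240))) + 32*(-58))*(1/67933)) = 1/(((I*sqrt(6173) + (-1129/2744 + 1877/1560)) - 1856)*(1/67933)) = 1/(((I*sqrt(6173) + 52957/66885) - 1856)*(1/67933)) = 1/(((52957/66885 + I*sqrt(6173)) - 1856)*(1/67933)) = 1/((-124085603/66885 + I*sqrt(6173))*(1/67933)) = 1/(-124085603/4543698705 + I*sqrt(6173)/67933)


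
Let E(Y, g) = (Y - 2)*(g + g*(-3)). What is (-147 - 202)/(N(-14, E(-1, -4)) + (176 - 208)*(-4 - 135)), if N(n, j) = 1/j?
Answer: -8376/106751 ≈ -0.078463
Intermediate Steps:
E(Y, g) = -2*g*(-2 + Y) (E(Y, g) = (-2 + Y)*(g - 3*g) = (-2 + Y)*(-2*g) = -2*g*(-2 + Y))
(-147 - 202)/(N(-14, E(-1, -4)) + (176 - 208)*(-4 - 135)) = (-147 - 202)/(1/(2*(-4)*(2 - 1*(-1))) + (176 - 208)*(-4 - 135)) = -349/(1/(2*(-4)*(2 + 1)) - 32*(-139)) = -349/(1/(2*(-4)*3) + 4448) = -349/(1/(-24) + 4448) = -349/(-1/24 + 4448) = -349/106751/24 = -349*24/106751 = -8376/106751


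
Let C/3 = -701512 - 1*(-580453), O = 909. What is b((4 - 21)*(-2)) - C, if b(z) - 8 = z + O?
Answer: 364128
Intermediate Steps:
b(z) = 917 + z (b(z) = 8 + (z + 909) = 8 + (909 + z) = 917 + z)
C = -363177 (C = 3*(-701512 - 1*(-580453)) = 3*(-701512 + 580453) = 3*(-121059) = -363177)
b((4 - 21)*(-2)) - C = (917 + (4 - 21)*(-2)) - 1*(-363177) = (917 - 17*(-2)) + 363177 = (917 + 34) + 363177 = 951 + 363177 = 364128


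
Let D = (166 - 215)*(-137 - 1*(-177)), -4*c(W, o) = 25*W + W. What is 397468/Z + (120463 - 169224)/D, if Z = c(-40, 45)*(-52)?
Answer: -1497357/331240 ≈ -4.5205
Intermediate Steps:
c(W, o) = -13*W/2 (c(W, o) = -(25*W + W)/4 = -13*W/2)
D = -1960 (D = -49*(-137 + 177) = -49*40 = -1960)
Z = -13520 (Z = -13/2*(-40)*(-52) = 260*(-52) = -13520)
397468/Z + (120463 - 169224)/D = 397468/(-13520) + (120463 - 169224)/(-1960) = 397468*(-1/13520) - 48761*(-1/1960) = -99367/3380 + 48761/1960 = -1497357/331240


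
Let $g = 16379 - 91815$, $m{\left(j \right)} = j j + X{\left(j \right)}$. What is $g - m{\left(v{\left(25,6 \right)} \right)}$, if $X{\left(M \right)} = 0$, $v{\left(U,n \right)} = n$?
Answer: $-75472$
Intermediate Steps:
$m{\left(j \right)} = j^{2}$ ($m{\left(j \right)} = j j + 0 = j^{2} + 0 = j^{2}$)
$g = -75436$
$g - m{\left(v{\left(25,6 \right)} \right)} = -75436 - 6^{2} = -75436 - 36 = -75472$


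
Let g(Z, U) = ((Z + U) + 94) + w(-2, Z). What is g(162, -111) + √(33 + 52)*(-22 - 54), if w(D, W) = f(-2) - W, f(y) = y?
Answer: -19 - 76*√85 ≈ -719.69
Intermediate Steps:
w(D, W) = -2 - W
g(Z, U) = 92 + U (g(Z, U) = ((Z + U) + 94) + (-2 - Z) = ((U + Z) + 94) + (-2 - Z) = (94 + U + Z) + (-2 - Z) = 92 + U)
g(162, -111) + √(33 + 52)*(-22 - 54) = (92 - 111) + √(33 + 52)*(-22 - 54) = -19 + √85*(-76) = -19 - 76*√85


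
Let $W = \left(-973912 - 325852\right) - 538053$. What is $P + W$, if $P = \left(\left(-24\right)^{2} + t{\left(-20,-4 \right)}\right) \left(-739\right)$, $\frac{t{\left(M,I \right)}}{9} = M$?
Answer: $-2130461$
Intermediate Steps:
$t{\left(M,I \right)} = 9 M$
$P = -292644$ ($P = \left(\left(-24\right)^{2} + 9 \left(-20\right)\right) \left(-739\right) = \left(576 - 180\right) \left(-739\right) = 396 \left(-739\right) = -292644$)
$W = -1837817$ ($W = -1299764 - 538053 = -1837817$)
$P + W = -292644 - 1837817 = -2130461$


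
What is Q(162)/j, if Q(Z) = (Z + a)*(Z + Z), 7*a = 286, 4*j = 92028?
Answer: 153360/53683 ≈ 2.8568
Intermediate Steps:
j = 23007 (j = (¼)*92028 = 23007)
a = 286/7 (a = (⅐)*286 = 286/7 ≈ 40.857)
Q(Z) = 2*Z*(286/7 + Z) (Q(Z) = (Z + 286/7)*(Z + Z) = (286/7 + Z)*(2*Z) = 2*Z*(286/7 + Z))
Q(162)/j = ((2/7)*162*(286 + 7*162))/23007 = ((2/7)*162*(286 + 1134))*(1/23007) = ((2/7)*162*1420)*(1/23007) = (460080/7)*(1/23007) = 153360/53683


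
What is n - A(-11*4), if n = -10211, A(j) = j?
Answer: -10167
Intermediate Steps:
n - A(-11*4) = -10211 - (-11)*4 = -10211 - 1*(-44) = -10211 + 44 = -10167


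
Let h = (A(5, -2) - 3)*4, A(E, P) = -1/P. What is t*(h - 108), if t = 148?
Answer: -17464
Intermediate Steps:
h = -10 (h = (-1/(-2) - 3)*4 = (-1*(-1/2) - 3)*4 = (1/2 - 3)*4 = -5/2*4 = -10)
t*(h - 108) = 148*(-10 - 108) = 148*(-118) = -17464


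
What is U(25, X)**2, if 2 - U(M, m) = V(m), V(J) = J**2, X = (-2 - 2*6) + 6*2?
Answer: 4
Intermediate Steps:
X = -2 (X = (-2 - 12) + 12 = -14 + 12 = -2)
U(M, m) = 2 - m**2
U(25, X)**2 = (2 - 1*(-2)**2)**2 = (2 - 1*4)**2 = (2 - 4)**2 = (-2)**2 = 4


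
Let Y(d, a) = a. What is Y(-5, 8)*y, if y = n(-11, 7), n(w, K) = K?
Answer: 56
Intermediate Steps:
y = 7
Y(-5, 8)*y = 8*7 = 56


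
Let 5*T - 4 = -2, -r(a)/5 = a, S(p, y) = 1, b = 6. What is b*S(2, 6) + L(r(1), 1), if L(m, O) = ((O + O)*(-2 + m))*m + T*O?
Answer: 382/5 ≈ 76.400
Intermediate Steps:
r(a) = -5*a
T = ⅖ (T = ⅘ + (⅕)*(-2) = ⅘ - ⅖ = ⅖ ≈ 0.40000)
L(m, O) = 2*O/5 + 2*O*m*(-2 + m) (L(m, O) = ((O + O)*(-2 + m))*m + 2*O/5 = ((2*O)*(-2 + m))*m + 2*O/5 = (2*O*(-2 + m))*m + 2*O/5 = 2*O*m*(-2 + m) + 2*O/5 = 2*O/5 + 2*O*m*(-2 + m))
b*S(2, 6) + L(r(1), 1) = 6*1 + (⅖)*1*(1 - (-50) + 5*(-5*1)²) = 6 + (⅖)*1*(1 - 10*(-5) + 5*(-5)²) = 6 + (⅖)*1*(1 + 50 + 5*25) = 6 + (⅖)*1*(1 + 50 + 125) = 6 + (⅖)*1*176 = 6 + 352/5 = 382/5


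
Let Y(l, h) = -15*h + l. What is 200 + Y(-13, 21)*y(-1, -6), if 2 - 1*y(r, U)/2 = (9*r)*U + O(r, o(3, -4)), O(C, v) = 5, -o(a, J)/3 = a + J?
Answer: 37592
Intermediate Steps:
o(a, J) = -3*J - 3*a (o(a, J) = -3*(a + J) = -3*(J + a) = -3*J - 3*a)
Y(l, h) = l - 15*h
y(r, U) = -6 - 18*U*r (y(r, U) = 4 - 2*((9*r)*U + 5) = 4 - 2*(9*U*r + 5) = 4 - 2*(5 + 9*U*r) = 4 + (-10 - 18*U*r) = -6 - 18*U*r)
200 + Y(-13, 21)*y(-1, -6) = 200 + (-13 - 15*21)*(-6 - 18*(-6)*(-1)) = 200 + (-13 - 315)*(-6 - 108) = 200 - 328*(-114) = 200 + 37392 = 37592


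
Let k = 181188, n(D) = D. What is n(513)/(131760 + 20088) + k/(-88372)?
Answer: -13385819/6539528 ≈ -2.0469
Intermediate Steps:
n(513)/(131760 + 20088) + k/(-88372) = 513/(131760 + 20088) + 181188/(-88372) = 513/151848 + 181188*(-1/88372) = 513*(1/151848) - 45297/22093 = 1/296 - 45297/22093 = -13385819/6539528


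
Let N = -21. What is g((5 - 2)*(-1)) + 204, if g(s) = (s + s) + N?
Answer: 177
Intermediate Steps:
g(s) = -21 + 2*s (g(s) = (s + s) - 21 = 2*s - 21 = -21 + 2*s)
g((5 - 2)*(-1)) + 204 = (-21 + 2*((5 - 2)*(-1))) + 204 = (-21 + 2*(3*(-1))) + 204 = (-21 + 2*(-3)) + 204 = (-21 - 6) + 204 = -27 + 204 = 177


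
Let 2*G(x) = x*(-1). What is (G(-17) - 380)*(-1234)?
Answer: 458431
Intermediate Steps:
G(x) = -x/2 (G(x) = (x*(-1))/2 = (-x)/2 = -x/2)
(G(-17) - 380)*(-1234) = (-½*(-17) - 380)*(-1234) = (17/2 - 380)*(-1234) = -743/2*(-1234) = 458431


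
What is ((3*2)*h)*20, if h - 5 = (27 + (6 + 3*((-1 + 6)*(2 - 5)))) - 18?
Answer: -3000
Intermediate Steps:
h = -25 (h = 5 + ((27 + (6 + 3*((-1 + 6)*(2 - 5)))) - 18) = 5 + ((27 + (6 + 3*(5*(-3)))) - 18) = 5 + ((27 + (6 + 3*(-15))) - 18) = 5 + ((27 + (6 - 45)) - 18) = 5 + ((27 - 39) - 18) = 5 + (-12 - 18) = 5 - 30 = -25)
((3*2)*h)*20 = ((3*2)*(-25))*20 = (6*(-25))*20 = -150*20 = -3000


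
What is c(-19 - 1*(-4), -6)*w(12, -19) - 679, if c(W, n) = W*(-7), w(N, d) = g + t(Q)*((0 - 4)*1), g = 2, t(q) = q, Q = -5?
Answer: 1631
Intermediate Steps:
w(N, d) = 22 (w(N, d) = 2 - 5*(0 - 4) = 2 - (-20) = 2 - 5*(-4) = 2 + 20 = 22)
c(W, n) = -7*W
c(-19 - 1*(-4), -6)*w(12, -19) - 679 = -7*(-19 - 1*(-4))*22 - 679 = -7*(-19 + 4)*22 - 679 = -7*(-15)*22 - 679 = 105*22 - 679 = 2310 - 679 = 1631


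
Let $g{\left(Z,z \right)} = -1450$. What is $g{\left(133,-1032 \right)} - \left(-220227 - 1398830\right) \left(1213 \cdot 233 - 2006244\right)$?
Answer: $-2790630932505$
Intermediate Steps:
$g{\left(133,-1032 \right)} - \left(-220227 - 1398830\right) \left(1213 \cdot 233 - 2006244\right) = -1450 - \left(-220227 - 1398830\right) \left(1213 \cdot 233 - 2006244\right) = -1450 - - 1619057 \left(282629 - 2006244\right) = -1450 - \left(-1619057\right) \left(-1723615\right) = -1450 - 2790630931055 = -2790630932505$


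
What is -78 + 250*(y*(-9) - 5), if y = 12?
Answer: -28328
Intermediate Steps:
-78 + 250*(y*(-9) - 5) = -78 + 250*(12*(-9) - 5) = -78 + 250*(-108 - 5) = -78 + 250*(-113) = -78 - 28250 = -28328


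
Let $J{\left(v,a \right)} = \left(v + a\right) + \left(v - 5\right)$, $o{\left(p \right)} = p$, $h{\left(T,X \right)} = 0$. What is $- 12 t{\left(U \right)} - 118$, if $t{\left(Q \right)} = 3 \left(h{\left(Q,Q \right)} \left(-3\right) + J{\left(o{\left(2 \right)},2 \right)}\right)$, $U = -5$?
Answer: $-154$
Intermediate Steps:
$J{\left(v,a \right)} = -5 + a + 2 v$ ($J{\left(v,a \right)} = \left(a + v\right) + \left(v - 5\right) = \left(a + v\right) + \left(-5 + v\right) = -5 + a + 2 v$)
$t{\left(Q \right)} = 3$ ($t{\left(Q \right)} = 3 \left(0 \left(-3\right) + \left(-5 + 2 + 2 \cdot 2\right)\right) = 3 \left(0 + \left(-5 + 2 + 4\right)\right) = 3 \left(0 + 1\right) = 3 \cdot 1 = 3$)
$- 12 t{\left(U \right)} - 118 = \left(-12\right) 3 - 118 = -36 - 118 = -154$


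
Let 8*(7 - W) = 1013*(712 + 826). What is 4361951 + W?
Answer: 16668835/4 ≈ 4.1672e+6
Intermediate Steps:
W = -778969/4 (W = 7 - 1013*(712 + 826)/8 = 7 - 1013*1538/8 = 7 - ⅛*1557994 = 7 - 778997/4 = -778969/4 ≈ -1.9474e+5)
4361951 + W = 4361951 - 778969/4 = 16668835/4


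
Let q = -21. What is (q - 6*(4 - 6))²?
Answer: 81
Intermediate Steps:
(q - 6*(4 - 6))² = (-21 - 6*(4 - 6))² = (-21 - 6*(-2))² = (-21 + 12)² = (-9)² = 81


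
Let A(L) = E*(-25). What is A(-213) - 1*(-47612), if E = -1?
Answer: 47637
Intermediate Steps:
A(L) = 25 (A(L) = -1*(-25) = 25)
A(-213) - 1*(-47612) = 25 - 1*(-47612) = 25 + 47612 = 47637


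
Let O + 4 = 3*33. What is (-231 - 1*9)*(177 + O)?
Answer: -65280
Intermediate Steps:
O = 95 (O = -4 + 3*33 = -4 + 99 = 95)
(-231 - 1*9)*(177 + O) = (-231 - 1*9)*(177 + 95) = (-231 - 9)*272 = -240*272 = -65280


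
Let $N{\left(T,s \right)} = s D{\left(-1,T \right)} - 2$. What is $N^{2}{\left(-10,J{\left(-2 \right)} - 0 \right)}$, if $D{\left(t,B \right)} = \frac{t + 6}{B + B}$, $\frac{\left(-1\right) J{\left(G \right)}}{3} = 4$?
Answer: $1$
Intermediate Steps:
$J{\left(G \right)} = -12$ ($J{\left(G \right)} = \left(-3\right) 4 = -12$)
$D{\left(t,B \right)} = \frac{6 + t}{2 B}$
$N{\left(T,s \right)} = -2 + \frac{5 s}{2 T}$ ($N{\left(T,s \right)} = s \frac{6 - 1}{2 T} - 2 = s \frac{1}{2} \frac{1}{T} 5 - 2 = s \frac{5}{2 T} - 2 = \frac{5 s}{2 T} - 2 = -2 + \frac{5 s}{2 T}$)
$N^{2}{\left(-10,J{\left(-2 \right)} - 0 \right)} = \left(-2 + \frac{5 \left(-12 - 0\right)}{2 \left(-10\right)}\right)^{2} = \left(-2 + \frac{5}{2} \left(-12 + 0\right) \left(- \frac{1}{10}\right)\right)^{2} = \left(-2 + \frac{5}{2} \left(-12\right) \left(- \frac{1}{10}\right)\right)^{2} = \left(-2 + 3\right)^{2} = 1^{2} = 1$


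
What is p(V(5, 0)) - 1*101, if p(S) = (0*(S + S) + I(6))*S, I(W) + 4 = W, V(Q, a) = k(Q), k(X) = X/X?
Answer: -99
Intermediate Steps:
k(X) = 1
V(Q, a) = 1
I(W) = -4 + W
p(S) = 2*S (p(S) = (0*(S + S) + (-4 + 6))*S = (0*(2*S) + 2)*S = (0 + 2)*S = 2*S)
p(V(5, 0)) - 1*101 = 2*1 - 1*101 = 2 - 101 = -99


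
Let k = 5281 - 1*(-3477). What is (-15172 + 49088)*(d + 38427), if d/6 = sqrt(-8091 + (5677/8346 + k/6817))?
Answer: 1303290132 + 33916*I*sqrt(26184245653949371170)/9482447 ≈ 1.3033e+9 + 1.8302e+7*I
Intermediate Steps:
k = 8758 (k = 5281 + 3477 = 8758)
d = I*sqrt(26184245653949371170)/9482447 (d = 6*sqrt(-8091 + (5677/8346 + 8758/6817)) = 6*sqrt(-8091 + 111794377/56894682) = 6*sqrt(-460223077685/56894682) = 6*(I*sqrt(26184245653949371170)/56894682) = I*sqrt(26184245653949371170)/9482447 ≈ 539.63*I)
(-15172 + 49088)*(d + 38427) = (-15172 + 49088)*(I*sqrt(26184245653949371170)/9482447 + 38427) = 33916*(38427 + I*sqrt(26184245653949371170)/9482447) = 1303290132 + 33916*I*sqrt(26184245653949371170)/9482447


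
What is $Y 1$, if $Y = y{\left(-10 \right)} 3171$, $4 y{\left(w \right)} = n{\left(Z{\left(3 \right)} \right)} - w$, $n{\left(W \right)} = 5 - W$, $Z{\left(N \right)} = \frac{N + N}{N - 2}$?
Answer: $\frac{28539}{4} \approx 7134.8$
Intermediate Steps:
$Z{\left(N \right)} = \frac{2 N}{-2 + N}$
$y{\left(w \right)} = - \frac{1}{4} - \frac{w}{4}$ ($y{\left(w \right)} = \frac{\left(5 - 2 \cdot 3 \frac{1}{-2 + 3}\right) - w}{4} = \frac{\left(5 - 2 \cdot 3 \cdot 1^{-1}\right) - w}{4} = \frac{\left(5 - 2 \cdot 3 \cdot 1\right) - w}{4} = \frac{\left(5 - 6\right) - w}{4} = \frac{-1 - w}{4} = - \frac{1}{4} - \frac{w}{4}$)
$Y = \frac{28539}{4}$ ($Y = \left(- \frac{1}{4} - - \frac{5}{2}\right) 3171 = \left(- \frac{1}{4} + \frac{5}{2}\right) 3171 = \frac{9}{4} \cdot 3171 = \frac{28539}{4} \approx 7134.8$)
$Y 1 = \frac{28539}{4} \cdot 1 = \frac{28539}{4}$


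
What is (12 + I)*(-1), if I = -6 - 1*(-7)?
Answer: -13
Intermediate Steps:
I = 1 (I = -6 + 7 = 1)
(12 + I)*(-1) = (12 + 1)*(-1) = 13*(-1) = -13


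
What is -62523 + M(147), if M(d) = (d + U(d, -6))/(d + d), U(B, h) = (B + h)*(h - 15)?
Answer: -437728/7 ≈ -62533.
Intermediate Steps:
U(B, h) = (-15 + h)*(B + h) (U(B, h) = (B + h)*(-15 + h) = (-15 + h)*(B + h))
M(d) = (126 - 20*d)/(2*d) (M(d) = (d + ((-6)² - 15*d - 15*(-6) + d*(-6)))/(d + d) = (d + (36 - 15*d + 90 - 6*d))/((2*d)) = (d + (126 - 21*d))*(1/(2*d)) = (126 - 20*d)*(1/(2*d)) = (126 - 20*d)/(2*d))
-62523 + M(147) = -62523 + (-10 + 63/147) = -62523 + (-10 + 63*(1/147)) = -62523 + (-10 + 3/7) = -62523 - 67/7 = -437728/7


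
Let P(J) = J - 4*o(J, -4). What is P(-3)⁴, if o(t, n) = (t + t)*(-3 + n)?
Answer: 855036081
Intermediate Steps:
o(t, n) = 2*t*(-3 + n) (o(t, n) = (2*t)*(-3 + n) = 2*t*(-3 + n))
P(J) = 57*J (P(J) = J - 8*J*(-3 - 4) = J - 8*J*(-7) = J - (-56)*J = J + 56*J = 57*J)
P(-3)⁴ = (57*(-3))⁴ = (-171)⁴ = 855036081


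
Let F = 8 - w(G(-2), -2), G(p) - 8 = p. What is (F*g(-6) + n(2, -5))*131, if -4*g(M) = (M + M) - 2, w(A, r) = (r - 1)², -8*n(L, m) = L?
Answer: -1965/4 ≈ -491.25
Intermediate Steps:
n(L, m) = -L/8
G(p) = 8 + p
w(A, r) = (-1 + r)²
g(M) = ½ - M/2 (g(M) = -((M + M) - 2)/4 = -(2*M - 2)/4 = -(-2 + 2*M)/4 = ½ - M/2)
F = -1 (F = 8 - (-1 - 2)² = 8 - 1*(-3)² = 8 - 1*9 = 8 - 9 = -1)
(F*g(-6) + n(2, -5))*131 = (-(½ - ½*(-6)) - ⅛*2)*131 = (-(½ + 3) - ¼)*131 = (-1*7/2 - ¼)*131 = (-7/2 - ¼)*131 = -15/4*131 = -1965/4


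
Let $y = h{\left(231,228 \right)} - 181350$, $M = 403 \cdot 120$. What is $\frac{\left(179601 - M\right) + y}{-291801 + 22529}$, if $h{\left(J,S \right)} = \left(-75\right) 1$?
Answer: $\frac{6273}{33659} \approx 0.18637$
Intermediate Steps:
$M = 48360$
$h{\left(J,S \right)} = -75$
$y = -181425$ ($y = -75 - 181350 = -181425$)
$\frac{\left(179601 - M\right) + y}{-291801 + 22529} = \frac{\left(179601 - 48360\right) - 181425}{-291801 + 22529} = \frac{\left(179601 - 48360\right) - 181425}{-269272} = \left(131241 - 181425\right) \left(- \frac{1}{269272}\right) = \left(-50184\right) \left(- \frac{1}{269272}\right) = \frac{6273}{33659}$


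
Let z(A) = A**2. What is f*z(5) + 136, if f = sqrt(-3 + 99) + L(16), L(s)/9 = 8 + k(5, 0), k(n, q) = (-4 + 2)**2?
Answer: 2836 + 100*sqrt(6) ≈ 3080.9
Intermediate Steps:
k(n, q) = 4 (k(n, q) = (-2)**2 = 4)
L(s) = 108 (L(s) = 9*(8 + 4) = 9*12 = 108)
f = 108 + 4*sqrt(6) (f = sqrt(-3 + 99) + 108 = sqrt(96) + 108 = 4*sqrt(6) + 108 = 108 + 4*sqrt(6) ≈ 117.80)
f*z(5) + 136 = (108 + 4*sqrt(6))*5**2 + 136 = (108 + 4*sqrt(6))*25 + 136 = (2700 + 100*sqrt(6)) + 136 = 2836 + 100*sqrt(6)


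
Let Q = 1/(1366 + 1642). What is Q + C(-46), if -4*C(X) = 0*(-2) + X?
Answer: 34593/3008 ≈ 11.500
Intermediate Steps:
C(X) = -X/4 (C(X) = -(0*(-2) + X)/4 = -(0 + X)/4 = -X/4)
Q = 1/3008 ≈ 0.00033245
Q + C(-46) = 1/3008 - ¼*(-46) = 1/3008 + 23/2 = 34593/3008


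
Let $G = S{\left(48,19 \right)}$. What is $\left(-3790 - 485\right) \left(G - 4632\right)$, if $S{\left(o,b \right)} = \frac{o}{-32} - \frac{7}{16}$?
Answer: $\frac{316961325}{16} \approx 1.981 \cdot 10^{7}$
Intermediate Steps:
$S{\left(o,b \right)} = - \frac{7}{16} - \frac{o}{32}$ ($S{\left(o,b \right)} = o \left(- \frac{1}{32}\right) - \frac{7}{16} = - \frac{o}{32} - \frac{7}{16} = - \frac{7}{16} - \frac{o}{32}$)
$G = - \frac{31}{16}$ ($G = - \frac{7}{16} - \frac{3}{2} = - \frac{31}{16} \approx -1.9375$)
$\left(-3790 - 485\right) \left(G - 4632\right) = \left(-3790 - 485\right) \left(- \frac{31}{16} - 4632\right) = \left(-4275\right) \left(- \frac{74143}{16}\right) = \frac{316961325}{16}$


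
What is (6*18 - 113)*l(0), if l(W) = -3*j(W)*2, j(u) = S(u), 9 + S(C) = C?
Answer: -270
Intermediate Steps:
S(C) = -9 + C
j(u) = -9 + u
l(W) = 54 - 6*W (l(W) = -3*(-9 + W)*2 = (27 - 3*W)*2 = 54 - 6*W)
(6*18 - 113)*l(0) = (6*18 - 113)*(54 - 6*0) = (108 - 113)*(54 + 0) = -5*54 = -270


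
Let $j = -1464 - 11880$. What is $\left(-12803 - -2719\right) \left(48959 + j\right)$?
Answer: $-359141660$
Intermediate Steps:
$j = -13344$ ($j = -1464 - 11880 = -13344$)
$\left(-12803 - -2719\right) \left(48959 + j\right) = \left(-12803 - -2719\right) \left(48959 - 13344\right) = \left(-12803 + \left(2828 - 109\right)\right) 35615 = \left(-12803 + 2719\right) 35615 = \left(-10084\right) 35615 = -359141660$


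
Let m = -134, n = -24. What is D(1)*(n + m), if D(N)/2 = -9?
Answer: 2844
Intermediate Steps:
D(N) = -18 (D(N) = 2*(-9) = -18)
D(1)*(n + m) = -18*(-24 - 134) = -18*(-158) = 2844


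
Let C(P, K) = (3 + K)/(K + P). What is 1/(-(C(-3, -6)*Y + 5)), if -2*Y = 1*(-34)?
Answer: -3/32 ≈ -0.093750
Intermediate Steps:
Y = 17 (Y = -(-34)/2 = -1/2*(-34) = 17)
C(P, K) = (3 + K)/(K + P)
1/(-(C(-3, -6)*Y + 5)) = 1/(-(((3 - 6)/(-6 - 3))*17 + 5)) = 1/(-((-3/(-9))*17 + 5)) = 1/(-(-1/9*(-3)*17 + 5)) = 1/(-((1/3)*17 + 5)) = 1/(-(17/3 + 5)) = 1/(-1*32/3) = 1/(-32/3) = -3/32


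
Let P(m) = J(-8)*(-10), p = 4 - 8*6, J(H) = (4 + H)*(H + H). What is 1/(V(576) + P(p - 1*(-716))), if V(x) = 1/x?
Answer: -576/368639 ≈ -0.0015625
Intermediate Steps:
J(H) = 2*H*(4 + H) (J(H) = (4 + H)*(2*H) = 2*H*(4 + H))
p = -44 (p = 4 - 48 = -44)
P(m) = -640 (P(m) = (2*(-8)*(4 - 8))*(-10) = (2*(-8)*(-4))*(-10) = 64*(-10) = -640)
1/(V(576) + P(p - 1*(-716))) = 1/(1/576 - 640) = 1/(-368639/576) = -576/368639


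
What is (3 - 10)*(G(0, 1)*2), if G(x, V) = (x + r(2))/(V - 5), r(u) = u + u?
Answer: 14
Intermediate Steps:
r(u) = 2*u
G(x, V) = (4 + x)/(-5 + V) (G(x, V) = (x + 2*2)/(V - 5) = (x + 4)/(-5 + V) = (4 + x)/(-5 + V))
(3 - 10)*(G(0, 1)*2) = (3 - 10)*(((4 + 0)/(-5 + 1))*2) = -7*4/(-4)*2 = -7*(-¼*4)*2 = -(-7)*2 = -7*(-2) = 14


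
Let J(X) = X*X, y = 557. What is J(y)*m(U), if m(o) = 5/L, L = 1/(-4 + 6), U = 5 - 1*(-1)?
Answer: 3102490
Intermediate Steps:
U = 6 (U = 5 + 1 = 6)
L = 1/2 ≈ 0.50000
J(X) = X**2
m(o) = 10 (m(o) = 5/(1/2) = 5*2 = 10)
J(y)*m(U) = 557**2*10 = 310249*10 = 3102490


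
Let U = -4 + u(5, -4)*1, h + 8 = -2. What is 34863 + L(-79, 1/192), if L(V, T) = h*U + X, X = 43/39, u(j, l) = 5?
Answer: 1359310/39 ≈ 34854.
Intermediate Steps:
h = -10 (h = -8 - 2 = -10)
X = 43/39 (X = 43*(1/39) = 43/39 ≈ 1.1026)
U = 1 (U = -4 + 5*1 = -4 + 5 = 1)
L(V, T) = -347/39 (L(V, T) = -10*1 + 43/39 = -10 + 43/39 = -347/39)
34863 + L(-79, 1/192) = 34863 - 347/39 = 1359310/39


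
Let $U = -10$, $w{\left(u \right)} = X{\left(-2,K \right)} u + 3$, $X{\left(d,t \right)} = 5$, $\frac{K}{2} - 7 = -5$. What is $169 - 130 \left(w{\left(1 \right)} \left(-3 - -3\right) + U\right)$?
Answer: $1469$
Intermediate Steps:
$K = 4$ ($K = 14 + 2 \left(-5\right) = 14 - 10 = 4$)
$w{\left(u \right)} = 3 + 5 u$ ($w{\left(u \right)} = 5 u + 3 = 3 + 5 u$)
$169 - 130 \left(w{\left(1 \right)} \left(-3 - -3\right) + U\right) = 169 - 130 \left(\left(3 + 5 \cdot 1\right) \left(-3 - -3\right) - 10\right) = 169 - 130 \left(\left(3 + 5\right) \left(-3 + 3\right) - 10\right) = 169 - 130 \left(8 \cdot 0 - 10\right) = 169 - 130 \left(0 - 10\right) = 169 - -1300 = 169 + 1300 = 1469$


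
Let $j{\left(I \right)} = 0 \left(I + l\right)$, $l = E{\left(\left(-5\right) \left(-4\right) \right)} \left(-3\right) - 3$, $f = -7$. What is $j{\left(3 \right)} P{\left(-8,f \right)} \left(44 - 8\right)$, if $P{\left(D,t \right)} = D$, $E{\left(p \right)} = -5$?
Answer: $0$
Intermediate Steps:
$l = 12$ ($l = \left(-5\right) \left(-3\right) - 3 = 15 - 3 = 12$)
$j{\left(I \right)} = 0$ ($j{\left(I \right)} = 0 \left(I + 12\right) = 0 \left(12 + I\right) = 0$)
$j{\left(3 \right)} P{\left(-8,f \right)} \left(44 - 8\right) = 0 \left(-8\right) \left(44 - 8\right) = 0 \cdot 36 = 0$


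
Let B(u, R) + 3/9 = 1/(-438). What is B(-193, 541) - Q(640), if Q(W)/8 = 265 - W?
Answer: 437951/146 ≈ 2999.7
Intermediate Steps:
B(u, R) = -49/146 (B(u, R) = -1/3 + 1/(-438) = -1/3 - 1/438 = -49/146)
Q(W) = 2120 - 8*W (Q(W) = 8*(265 - W) = 2120 - 8*W)
B(-193, 541) - Q(640) = -49/146 - (2120 - 8*640) = -49/146 - (2120 - 5120) = -49/146 - 1*(-3000) = -49/146 + 3000 = 437951/146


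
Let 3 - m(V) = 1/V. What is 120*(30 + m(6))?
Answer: 3940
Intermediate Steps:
m(V) = 3 - 1/V
120*(30 + m(6)) = 120*(30 + (3 - 1/6)) = 120*(30 + (3 - 1*⅙)) = 120*(30 + (3 - ⅙)) = 120*(30 + 17/6) = 120*(197/6) = 3940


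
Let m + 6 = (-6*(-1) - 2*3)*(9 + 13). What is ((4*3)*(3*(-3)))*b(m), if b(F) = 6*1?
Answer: -648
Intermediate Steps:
m = -6 (m = -6 + (-6*(-1) - 2*3)*(9 + 13) = -6 + (6 - 6)*22 = -6 + 0*22 = -6 + 0 = -6)
b(F) = 6
((4*3)*(3*(-3)))*b(m) = ((4*3)*(3*(-3)))*6 = (12*(-9))*6 = -108*6 = -648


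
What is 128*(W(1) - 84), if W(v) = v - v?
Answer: -10752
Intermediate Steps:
W(v) = 0
128*(W(1) - 84) = 128*(0 - 84) = 128*(-84) = -10752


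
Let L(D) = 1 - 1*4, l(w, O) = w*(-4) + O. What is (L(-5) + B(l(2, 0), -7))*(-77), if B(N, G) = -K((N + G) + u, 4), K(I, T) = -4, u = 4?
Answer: -77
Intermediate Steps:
l(w, O) = O - 4*w (l(w, O) = -4*w + O = O - 4*w)
L(D) = -3 (L(D) = 1 - 4 = -3)
B(N, G) = 4 (B(N, G) = -1*(-4) = 4)
(L(-5) + B(l(2, 0), -7))*(-77) = (-3 + 4)*(-77) = 1*(-77) = -77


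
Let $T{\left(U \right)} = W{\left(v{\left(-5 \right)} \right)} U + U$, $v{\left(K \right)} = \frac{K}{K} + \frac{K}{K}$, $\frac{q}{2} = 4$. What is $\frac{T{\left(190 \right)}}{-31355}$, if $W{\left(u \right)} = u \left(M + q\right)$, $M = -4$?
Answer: $- \frac{342}{6271} \approx -0.054537$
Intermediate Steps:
$q = 8$ ($q = 2 \cdot 4 = 8$)
$v{\left(K \right)} = 2$ ($v{\left(K \right)} = 1 + 1 = 2$)
$W{\left(u \right)} = 4 u$ ($W{\left(u \right)} = u \left(-4 + 8\right) = u 4 = 4 u$)
$T{\left(U \right)} = 9 U$ ($T{\left(U \right)} = 4 \cdot 2 U + U = 8 U + U = 9 U$)
$\frac{T{\left(190 \right)}}{-31355} = \frac{9 \cdot 190}{-31355} = 1710 \left(- \frac{1}{31355}\right) = - \frac{342}{6271}$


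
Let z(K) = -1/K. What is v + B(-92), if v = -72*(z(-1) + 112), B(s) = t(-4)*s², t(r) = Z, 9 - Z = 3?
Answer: 42648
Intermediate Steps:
Z = 6 (Z = 9 - 1*3 = 9 - 3 = 6)
t(r) = 6
B(s) = 6*s²
v = -8136 (v = -72*(-1/(-1) + 112) = -72*(-1*(-1) + 112) = -72*(1 + 112) = -72*113 = -8136)
v + B(-92) = -8136 + 6*(-92)² = -8136 + 6*8464 = -8136 + 50784 = 42648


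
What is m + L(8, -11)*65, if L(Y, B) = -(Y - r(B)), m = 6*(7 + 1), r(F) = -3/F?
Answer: -4997/11 ≈ -454.27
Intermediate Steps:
m = 48 (m = 6*8 = 48)
L(Y, B) = -Y - 3/B (L(Y, B) = -(Y - (-3)/B) = -(Y + 3/B) = -Y - 3/B)
m + L(8, -11)*65 = 48 + (-1*8 - 3/(-11))*65 = 48 + (-8 - 3*(-1/11))*65 = 48 + (-8 + 3/11)*65 = 48 - 85/11*65 = 48 - 5525/11 = -4997/11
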